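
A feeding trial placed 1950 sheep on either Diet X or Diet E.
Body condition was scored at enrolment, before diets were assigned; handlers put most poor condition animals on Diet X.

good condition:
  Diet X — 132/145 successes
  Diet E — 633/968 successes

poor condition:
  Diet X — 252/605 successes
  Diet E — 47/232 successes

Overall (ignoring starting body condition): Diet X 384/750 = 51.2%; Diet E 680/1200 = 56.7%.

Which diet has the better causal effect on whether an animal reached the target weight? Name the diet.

Diet X

Within every starting body condition level Diet X has the higher rate, yet pooled Diet E does — Simpson's reversal.
Here starting body condition is a common cause — it drives both which diet a case falls under and the outcome. The crude comparison mixes populations; the stratum-specific rates are the causally relevant ones.
Within each level — good condition: 91.0% vs 65.4%; poor condition: 41.7% vs 20.3% — Diet X is higher every time.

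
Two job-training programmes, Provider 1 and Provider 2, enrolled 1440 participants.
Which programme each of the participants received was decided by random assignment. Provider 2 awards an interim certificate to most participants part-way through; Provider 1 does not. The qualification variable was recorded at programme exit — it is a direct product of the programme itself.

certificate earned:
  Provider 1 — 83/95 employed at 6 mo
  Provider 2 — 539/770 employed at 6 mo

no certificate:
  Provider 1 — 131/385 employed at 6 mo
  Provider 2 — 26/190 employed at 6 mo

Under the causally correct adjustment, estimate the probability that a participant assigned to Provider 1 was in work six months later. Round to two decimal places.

The distribution of qualification attained during the programme is itself part of what the programme does — it is an intermediate outcome. Holding it fixed would remove that part of the effect; the total effect is the pooled difference.
So P(outcome | do(Provider 1)) is just the pooled rate for Provider 1: 214/480 = 0.446.

0.45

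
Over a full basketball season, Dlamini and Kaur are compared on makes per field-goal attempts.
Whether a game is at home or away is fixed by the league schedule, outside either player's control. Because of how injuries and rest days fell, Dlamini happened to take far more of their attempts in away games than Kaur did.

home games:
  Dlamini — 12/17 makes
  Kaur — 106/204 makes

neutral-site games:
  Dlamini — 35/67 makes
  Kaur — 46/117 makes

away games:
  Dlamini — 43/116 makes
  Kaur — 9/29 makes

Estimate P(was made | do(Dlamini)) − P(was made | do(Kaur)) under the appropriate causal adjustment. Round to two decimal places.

Game venue differs across players for reasons unrelated to any effect of the player itself, and it separately predicts the outcome — a classic confounder. We must compare within game venue levels.
Adjusting over the population distribution of game venue: 0.402·(0.706−0.520) + 0.335·(0.522−0.393) + 0.264·(0.371−0.310) = +0.134.

+0.13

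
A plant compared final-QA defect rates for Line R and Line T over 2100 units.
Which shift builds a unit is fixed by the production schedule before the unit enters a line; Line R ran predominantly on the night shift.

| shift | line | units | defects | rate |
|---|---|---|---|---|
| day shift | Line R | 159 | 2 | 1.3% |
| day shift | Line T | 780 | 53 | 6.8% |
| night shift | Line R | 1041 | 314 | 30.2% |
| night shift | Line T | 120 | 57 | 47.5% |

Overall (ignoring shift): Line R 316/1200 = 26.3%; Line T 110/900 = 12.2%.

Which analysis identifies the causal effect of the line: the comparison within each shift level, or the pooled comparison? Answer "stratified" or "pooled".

stratified

Nothing the line does changes shift; the imbalance is an allocation artefact. With shift also predicting the outcome, the pooled figure is confounded, and the within-stratum comparison is the causal one.
Within each level — day shift: 1.3% vs 6.8%; night shift: 30.2% vs 47.5% — Line R is lower every time.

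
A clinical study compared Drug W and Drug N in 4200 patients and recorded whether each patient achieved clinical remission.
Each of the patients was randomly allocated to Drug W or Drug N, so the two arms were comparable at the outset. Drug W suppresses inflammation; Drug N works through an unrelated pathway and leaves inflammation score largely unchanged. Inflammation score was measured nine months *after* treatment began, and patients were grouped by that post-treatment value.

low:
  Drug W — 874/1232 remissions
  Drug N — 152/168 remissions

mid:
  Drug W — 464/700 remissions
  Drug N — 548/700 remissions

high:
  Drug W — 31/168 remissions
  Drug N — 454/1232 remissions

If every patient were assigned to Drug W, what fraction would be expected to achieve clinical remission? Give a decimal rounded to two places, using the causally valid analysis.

0.65

Drug N is higher inside every inflammation score stratum but Drug W is higher in aggregate. Whether to stratify depends on how inflammation score relates to the drug.
Inflammation score is downstream of the drug. One should not condition on a consequence of treatment, so the overall rates are the right comparison.
So P(outcome | do(Drug W)) is just the pooled rate for Drug W: 1369/2100 = 0.652.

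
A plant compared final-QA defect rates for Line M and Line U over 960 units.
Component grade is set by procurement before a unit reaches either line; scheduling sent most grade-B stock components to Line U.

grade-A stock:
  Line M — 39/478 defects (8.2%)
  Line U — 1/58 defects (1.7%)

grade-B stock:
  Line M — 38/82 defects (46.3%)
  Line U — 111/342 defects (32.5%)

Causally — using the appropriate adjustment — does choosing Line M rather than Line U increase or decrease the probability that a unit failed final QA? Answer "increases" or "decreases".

Component grade satisfies the back-door criterion: it is not a descendant of the line, and it blocks the spurious path from line to outcome. Adjusting for it (i.e., using the within-component grade rates) gives the causal effect.
Within each level — grade-A stock: 8.2% vs 1.7%; grade-B stock: 46.3% vs 32.5% — Line U is lower every time.

increases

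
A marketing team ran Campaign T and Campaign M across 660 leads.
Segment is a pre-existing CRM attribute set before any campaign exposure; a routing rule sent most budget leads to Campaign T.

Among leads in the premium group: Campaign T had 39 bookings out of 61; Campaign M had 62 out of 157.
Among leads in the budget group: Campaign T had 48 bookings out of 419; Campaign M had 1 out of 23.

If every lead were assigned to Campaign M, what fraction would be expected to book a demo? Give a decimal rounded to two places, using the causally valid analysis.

Within every customer segment level Campaign T has the higher rate, yet pooled Campaign M does — Simpson's reversal.
Customer segment satisfies the back-door criterion: it is not a descendant of the campaign, and it blocks the spurious path from campaign to outcome. Adjusting for it (i.e., using the within-customer segment rates) gives the causal effect.
Standardising Campaign M to the population customer segment mix: 0.330·62/157 + 0.670·1/23 = 0.160.

0.16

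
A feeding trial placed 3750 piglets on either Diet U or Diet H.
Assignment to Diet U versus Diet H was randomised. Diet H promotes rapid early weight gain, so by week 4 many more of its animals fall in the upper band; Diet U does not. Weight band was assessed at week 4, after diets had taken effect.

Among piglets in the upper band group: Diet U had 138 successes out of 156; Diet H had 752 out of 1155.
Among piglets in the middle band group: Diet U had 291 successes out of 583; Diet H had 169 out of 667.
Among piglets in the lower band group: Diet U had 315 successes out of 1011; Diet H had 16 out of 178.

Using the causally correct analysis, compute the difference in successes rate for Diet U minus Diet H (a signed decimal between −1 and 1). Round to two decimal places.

-0.04

Week-4 weight band is recorded after the diet and is itself shifted by it — it sits on the causal path from diet to outcome. Conditioning on a mediator would strip out part of the effect we want; the pooled comparison gives the total causal effect.
The causal difference is the pooled difference: 0.425 − 0.469 = -0.043.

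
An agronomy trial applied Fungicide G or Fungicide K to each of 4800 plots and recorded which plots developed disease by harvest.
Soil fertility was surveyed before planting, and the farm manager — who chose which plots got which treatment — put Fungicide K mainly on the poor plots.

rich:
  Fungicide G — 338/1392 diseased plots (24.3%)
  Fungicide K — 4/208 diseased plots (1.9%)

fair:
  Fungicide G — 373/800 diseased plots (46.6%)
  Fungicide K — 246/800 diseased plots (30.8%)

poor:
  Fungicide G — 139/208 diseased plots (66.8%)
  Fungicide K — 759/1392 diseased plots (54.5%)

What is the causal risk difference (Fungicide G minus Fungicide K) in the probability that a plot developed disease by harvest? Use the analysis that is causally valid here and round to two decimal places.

Since soil fertility is a pre-existing factor (not a product of the fungicide) and it affects the outcome on its own, it is a confounder. The stratified rates, not the pooled rate, identify the causal effect.
Adjusting over the population distribution of soil fertility: 0.333·(0.243−0.019) + 0.333·(0.466−0.307) + 0.333·(0.668−0.545) = +0.168.

+0.17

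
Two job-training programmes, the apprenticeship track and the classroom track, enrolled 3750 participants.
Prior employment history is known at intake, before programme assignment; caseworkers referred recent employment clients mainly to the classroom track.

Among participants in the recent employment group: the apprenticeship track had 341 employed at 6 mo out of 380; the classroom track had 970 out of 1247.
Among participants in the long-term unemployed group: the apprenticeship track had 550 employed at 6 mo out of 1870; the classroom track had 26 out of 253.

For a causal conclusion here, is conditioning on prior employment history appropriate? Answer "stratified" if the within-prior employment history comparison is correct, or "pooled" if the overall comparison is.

The imbalance in prior employment history arose from how participants were allocated, not from anything the programme did; and prior employment history independently affects the outcome. The pooled gap is confounded — condition on prior employment history.
Within each level — recent employment: 89.7% vs 77.8%; long-term unemployed: 29.4% vs 10.3% — the apprenticeship track is higher every time.

stratified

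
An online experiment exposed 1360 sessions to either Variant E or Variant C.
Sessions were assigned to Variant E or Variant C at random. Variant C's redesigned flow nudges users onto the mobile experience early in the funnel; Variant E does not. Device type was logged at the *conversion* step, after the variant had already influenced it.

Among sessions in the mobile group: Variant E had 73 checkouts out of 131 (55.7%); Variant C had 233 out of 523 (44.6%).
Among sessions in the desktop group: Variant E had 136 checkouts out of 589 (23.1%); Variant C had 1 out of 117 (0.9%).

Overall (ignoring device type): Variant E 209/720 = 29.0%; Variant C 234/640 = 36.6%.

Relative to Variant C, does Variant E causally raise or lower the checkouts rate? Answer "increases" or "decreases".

decreases

The device type-specific comparison favours Variant E throughout, but the pooled figures favour Variant C. The question is whether to condition on device type.
Because the variant influences device type, device type is a post-treatment mediator, not a confounder. Stratifying on it would bias the estimate; the causal effect is the crude pooled difference.
Pooled: Variant E 29.0% vs Variant C 36.6%; Variant C is higher overall.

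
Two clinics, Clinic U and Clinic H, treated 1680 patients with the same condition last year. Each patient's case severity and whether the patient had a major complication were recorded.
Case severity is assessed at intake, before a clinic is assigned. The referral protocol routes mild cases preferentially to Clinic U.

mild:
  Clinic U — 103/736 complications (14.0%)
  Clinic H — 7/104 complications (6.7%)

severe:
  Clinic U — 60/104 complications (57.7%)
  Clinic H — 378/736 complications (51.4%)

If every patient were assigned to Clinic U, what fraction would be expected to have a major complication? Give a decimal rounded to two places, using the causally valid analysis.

The stratified and pooled comparisons disagree (Clinic H wins within each case severity; Clinic U wins overall), so the answer turns on the causal role of case severity.
Case severity differs across clinics for reasons unrelated to any effect of the clinic itself, and it separately predicts the outcome — a classic confounder. We must compare within case severity levels.
Standardising Clinic U to the population case severity mix: 0.500·103/736 + 0.500·60/104 = 0.358.

0.36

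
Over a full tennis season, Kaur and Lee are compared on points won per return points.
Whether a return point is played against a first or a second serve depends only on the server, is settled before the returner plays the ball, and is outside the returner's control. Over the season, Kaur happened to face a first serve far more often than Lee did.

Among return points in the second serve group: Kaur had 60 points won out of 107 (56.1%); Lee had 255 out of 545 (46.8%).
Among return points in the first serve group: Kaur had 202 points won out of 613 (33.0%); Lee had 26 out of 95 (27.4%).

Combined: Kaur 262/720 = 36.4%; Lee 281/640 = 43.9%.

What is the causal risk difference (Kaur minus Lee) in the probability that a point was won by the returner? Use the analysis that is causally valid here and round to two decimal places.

+0.07

Kaur is higher inside every serve type stratum but Lee is higher in aggregate. Whether to stratify depends on how serve type relates to the player.
Nothing the player does changes serve type; the imbalance is an allocation artefact. With serve type also predicting the outcome, the pooled figure is confounded, and the within-stratum comparison is the causal one.
Adjusting over the population distribution of serve type: 0.479·(0.561−0.468) + 0.521·(0.330−0.274) = +0.074.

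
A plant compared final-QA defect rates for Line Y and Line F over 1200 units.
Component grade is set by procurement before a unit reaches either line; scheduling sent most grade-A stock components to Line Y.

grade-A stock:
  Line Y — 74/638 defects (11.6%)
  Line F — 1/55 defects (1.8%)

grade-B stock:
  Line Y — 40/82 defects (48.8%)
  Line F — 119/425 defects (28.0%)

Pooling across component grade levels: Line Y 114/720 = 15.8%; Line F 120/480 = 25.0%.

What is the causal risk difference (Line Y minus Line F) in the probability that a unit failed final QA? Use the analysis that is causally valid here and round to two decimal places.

Component grade is set before the line has any effect — it is not caused by the line — and it independently drives the outcome. That makes it a confounder, so the causal comparison is within component grade levels.
Adjusting over the population distribution of component grade: 0.578·(0.116−0.018) + 0.422·(0.488−0.280) = +0.144.

+0.14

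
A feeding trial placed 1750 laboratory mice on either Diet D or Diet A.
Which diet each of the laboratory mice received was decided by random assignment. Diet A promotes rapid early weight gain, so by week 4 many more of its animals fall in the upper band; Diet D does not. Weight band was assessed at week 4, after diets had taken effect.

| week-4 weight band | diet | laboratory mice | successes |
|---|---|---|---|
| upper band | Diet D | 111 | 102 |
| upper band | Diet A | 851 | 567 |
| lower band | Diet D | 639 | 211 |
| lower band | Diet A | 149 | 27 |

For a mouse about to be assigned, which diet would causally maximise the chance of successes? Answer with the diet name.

Diet A

Within every week-4 weight band level Diet D has the higher rate, yet pooled Diet A does — Simpson's reversal.
Week-4 weight band lies on the pathway diet → week-4 weight band → outcome, so adjusting for it blocks the indirect effect. For the total causal effect of diet, use the unadjusted pooled rates.
Pooled: Diet D 41.7% vs Diet A 59.4%; Diet A is higher overall.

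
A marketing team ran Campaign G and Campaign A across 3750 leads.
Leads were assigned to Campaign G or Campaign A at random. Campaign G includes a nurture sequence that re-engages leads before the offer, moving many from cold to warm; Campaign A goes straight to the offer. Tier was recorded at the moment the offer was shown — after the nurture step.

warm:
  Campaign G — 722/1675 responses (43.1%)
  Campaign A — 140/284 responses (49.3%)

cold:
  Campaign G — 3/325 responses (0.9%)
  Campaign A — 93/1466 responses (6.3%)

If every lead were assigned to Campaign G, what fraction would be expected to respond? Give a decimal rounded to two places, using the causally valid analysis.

0.36

Engagement tier is downstream of the campaign. One should not condition on a consequence of treatment, so the overall rates are the right comparison.
So P(outcome | do(Campaign G)) is just the pooled rate for Campaign G: 725/2000 = 0.362.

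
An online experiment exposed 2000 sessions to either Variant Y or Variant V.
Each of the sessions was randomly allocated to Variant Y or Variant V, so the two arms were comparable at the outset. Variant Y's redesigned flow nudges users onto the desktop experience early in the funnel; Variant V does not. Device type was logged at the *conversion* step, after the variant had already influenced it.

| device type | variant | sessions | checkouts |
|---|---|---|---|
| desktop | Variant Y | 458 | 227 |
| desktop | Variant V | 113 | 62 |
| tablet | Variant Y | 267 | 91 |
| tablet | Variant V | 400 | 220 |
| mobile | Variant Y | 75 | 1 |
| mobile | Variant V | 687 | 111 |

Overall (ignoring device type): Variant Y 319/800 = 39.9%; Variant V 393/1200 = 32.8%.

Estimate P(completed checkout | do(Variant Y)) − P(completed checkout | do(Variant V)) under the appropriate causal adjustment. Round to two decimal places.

Device type here is a post-treatment variable shaped by the variant; conditioning on it would introduce bias rather than remove it. The overall comparison is the causal one.
The causal difference is the pooled difference: 0.399 − 0.328 = +0.071.

+0.07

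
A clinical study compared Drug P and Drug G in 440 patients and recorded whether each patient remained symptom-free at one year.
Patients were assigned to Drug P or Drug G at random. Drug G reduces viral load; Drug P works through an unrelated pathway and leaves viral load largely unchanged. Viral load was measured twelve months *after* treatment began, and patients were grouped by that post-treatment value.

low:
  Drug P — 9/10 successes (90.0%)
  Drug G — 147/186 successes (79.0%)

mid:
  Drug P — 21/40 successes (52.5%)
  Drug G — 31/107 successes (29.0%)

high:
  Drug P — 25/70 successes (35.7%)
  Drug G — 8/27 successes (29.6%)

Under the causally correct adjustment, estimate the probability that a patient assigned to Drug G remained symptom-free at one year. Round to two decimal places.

0.58

Stratifying would compare drugs among patients the drugs themselves sorted into viral load groups — a form of selection on an intermediate. The unconditioned pooled rates give the total causal effect.
So P(outcome | do(Drug G)) is just the pooled rate for Drug G: 186/320 = 0.581.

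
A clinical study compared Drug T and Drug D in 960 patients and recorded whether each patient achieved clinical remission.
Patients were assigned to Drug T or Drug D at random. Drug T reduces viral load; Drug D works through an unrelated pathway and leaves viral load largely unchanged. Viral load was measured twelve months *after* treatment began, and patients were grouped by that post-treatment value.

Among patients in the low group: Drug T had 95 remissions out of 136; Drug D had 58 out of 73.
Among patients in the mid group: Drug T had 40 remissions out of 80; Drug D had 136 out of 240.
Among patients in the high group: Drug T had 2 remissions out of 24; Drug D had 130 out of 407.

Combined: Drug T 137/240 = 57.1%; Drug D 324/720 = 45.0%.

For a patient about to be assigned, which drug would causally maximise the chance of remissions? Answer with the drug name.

Within every viral load level Drug D has the higher rate, yet pooled Drug T does — Simpson's reversal.
Because the drug influences viral load, viral load is a post-treatment mediator, not a confounder. Stratifying on it would bias the estimate; the causal effect is the crude pooled difference.
Pooled: Drug T 57.1% vs Drug D 45.0%; Drug T is higher overall.

Drug T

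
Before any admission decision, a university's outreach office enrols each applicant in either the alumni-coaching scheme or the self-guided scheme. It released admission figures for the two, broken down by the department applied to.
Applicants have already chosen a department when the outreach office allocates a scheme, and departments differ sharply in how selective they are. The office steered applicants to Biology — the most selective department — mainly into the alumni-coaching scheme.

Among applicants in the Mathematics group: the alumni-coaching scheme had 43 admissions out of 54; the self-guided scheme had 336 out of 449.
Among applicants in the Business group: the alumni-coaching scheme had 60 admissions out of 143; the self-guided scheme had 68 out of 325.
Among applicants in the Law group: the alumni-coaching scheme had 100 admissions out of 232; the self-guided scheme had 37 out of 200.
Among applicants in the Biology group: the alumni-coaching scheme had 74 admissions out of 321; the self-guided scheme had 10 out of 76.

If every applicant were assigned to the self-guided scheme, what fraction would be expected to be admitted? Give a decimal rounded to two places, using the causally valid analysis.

The imbalance in department arose from how applicants were allocated, not from anything the outreach scheme did; and department independently affects the outcome. The pooled gap is confounded — condition on department.
Standardising the self-guided scheme to the population department mix: 0.279·336/449 + 0.260·68/325 + 0.240·37/200 + 0.221·10/76 = 0.337.

0.34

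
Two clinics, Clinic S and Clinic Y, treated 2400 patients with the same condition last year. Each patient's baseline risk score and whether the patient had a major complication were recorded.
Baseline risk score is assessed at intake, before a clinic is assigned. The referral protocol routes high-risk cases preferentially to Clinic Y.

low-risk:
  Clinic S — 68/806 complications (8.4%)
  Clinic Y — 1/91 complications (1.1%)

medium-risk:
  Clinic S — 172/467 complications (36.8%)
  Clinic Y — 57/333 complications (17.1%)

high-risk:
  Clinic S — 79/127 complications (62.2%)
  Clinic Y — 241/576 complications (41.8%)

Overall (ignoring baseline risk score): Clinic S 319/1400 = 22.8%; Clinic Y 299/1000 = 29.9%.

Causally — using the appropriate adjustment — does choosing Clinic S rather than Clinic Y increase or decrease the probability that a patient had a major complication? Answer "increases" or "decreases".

Here baseline risk score is a common cause — it drives both which clinic a case falls under and the outcome. The crude comparison mixes populations; the stratum-specific rates are the causally relevant ones.
Within each level — low-risk: 8.4% vs 1.1%; medium-risk: 36.8% vs 17.1%; high-risk: 62.2% vs 41.8% — Clinic Y is lower every time.

increases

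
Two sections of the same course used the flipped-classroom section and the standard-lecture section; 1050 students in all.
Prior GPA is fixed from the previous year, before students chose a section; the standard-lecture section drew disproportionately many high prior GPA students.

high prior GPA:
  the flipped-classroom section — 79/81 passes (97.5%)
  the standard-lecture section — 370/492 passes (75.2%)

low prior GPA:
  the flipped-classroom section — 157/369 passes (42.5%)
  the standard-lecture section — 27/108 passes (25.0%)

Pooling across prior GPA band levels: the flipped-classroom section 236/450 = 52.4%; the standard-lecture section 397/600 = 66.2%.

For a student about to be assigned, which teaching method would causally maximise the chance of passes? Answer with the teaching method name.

Prior GPA band satisfies the back-door criterion: it is not a descendant of the teaching method, and it blocks the spurious path from teaching method to outcome. Adjusting for it (i.e., using the within-prior GPA band rates) gives the causal effect.
Within each level — high prior GPA: 97.5% vs 75.2%; low prior GPA: 42.5% vs 25.0% — the flipped-classroom section is higher every time.

the flipped-classroom section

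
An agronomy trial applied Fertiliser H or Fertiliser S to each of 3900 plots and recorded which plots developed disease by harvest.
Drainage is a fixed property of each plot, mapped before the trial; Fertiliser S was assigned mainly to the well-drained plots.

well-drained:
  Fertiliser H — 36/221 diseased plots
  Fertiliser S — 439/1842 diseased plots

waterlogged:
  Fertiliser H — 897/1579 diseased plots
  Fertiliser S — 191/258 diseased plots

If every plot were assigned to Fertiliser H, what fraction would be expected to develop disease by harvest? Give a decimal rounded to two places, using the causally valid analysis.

Field drainage differs across fertilisers for reasons unrelated to any effect of the fertiliser itself, and it separately predicts the outcome — a classic confounder. We must compare within field drainage levels.
Standardising Fertiliser H to the population field drainage mix: 0.529·36/221 + 0.471·897/1579 = 0.354.

0.35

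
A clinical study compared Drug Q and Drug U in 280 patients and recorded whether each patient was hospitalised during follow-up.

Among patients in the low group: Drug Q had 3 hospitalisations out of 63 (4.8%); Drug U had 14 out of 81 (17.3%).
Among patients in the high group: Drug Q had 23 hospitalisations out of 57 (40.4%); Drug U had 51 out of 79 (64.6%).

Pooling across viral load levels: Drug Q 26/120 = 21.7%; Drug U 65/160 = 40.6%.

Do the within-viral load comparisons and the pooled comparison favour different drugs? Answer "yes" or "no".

Within each viral load level (low 4.8% vs 17.3%; high 40.4% vs 64.6%), Drug Q has the lower rate every time. Pooled: 21.7% vs 40.6% — Drug Q has the lower rate overall. They agree.

no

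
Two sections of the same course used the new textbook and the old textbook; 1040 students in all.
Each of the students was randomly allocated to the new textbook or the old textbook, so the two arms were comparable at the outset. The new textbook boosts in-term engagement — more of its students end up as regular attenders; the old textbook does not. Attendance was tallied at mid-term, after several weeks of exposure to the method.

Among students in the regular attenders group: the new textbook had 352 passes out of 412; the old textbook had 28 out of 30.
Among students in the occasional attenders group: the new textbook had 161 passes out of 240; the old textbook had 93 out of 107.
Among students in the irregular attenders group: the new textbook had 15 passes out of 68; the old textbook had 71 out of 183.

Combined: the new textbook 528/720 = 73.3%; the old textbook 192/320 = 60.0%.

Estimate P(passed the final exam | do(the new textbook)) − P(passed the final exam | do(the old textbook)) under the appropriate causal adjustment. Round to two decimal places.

+0.13

Mid-term attendance here is a post-treatment variable shaped by the teaching method; conditioning on it would introduce bias rather than remove it. The overall comparison is the causal one.
The causal difference is the pooled difference: 0.733 − 0.600 = +0.133.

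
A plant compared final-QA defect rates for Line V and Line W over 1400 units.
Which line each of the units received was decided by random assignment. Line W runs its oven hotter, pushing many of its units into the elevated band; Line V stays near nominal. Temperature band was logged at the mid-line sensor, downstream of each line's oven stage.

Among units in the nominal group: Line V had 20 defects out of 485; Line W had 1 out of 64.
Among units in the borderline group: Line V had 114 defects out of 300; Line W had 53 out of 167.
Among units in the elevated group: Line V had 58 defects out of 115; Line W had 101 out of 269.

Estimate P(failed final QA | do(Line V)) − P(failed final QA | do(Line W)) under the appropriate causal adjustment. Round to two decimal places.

-0.10

Line W is lower inside every in-process temperature band stratum but Line V is lower in aggregate. Whether to stratify depends on how in-process temperature band relates to the line.
Because the line influences in-process temperature band, in-process temperature band is a post-treatment mediator, not a confounder. Stratifying on it would bias the estimate; the causal effect is the crude pooled difference.
The causal difference is the pooled difference: 0.213 − 0.310 = -0.097.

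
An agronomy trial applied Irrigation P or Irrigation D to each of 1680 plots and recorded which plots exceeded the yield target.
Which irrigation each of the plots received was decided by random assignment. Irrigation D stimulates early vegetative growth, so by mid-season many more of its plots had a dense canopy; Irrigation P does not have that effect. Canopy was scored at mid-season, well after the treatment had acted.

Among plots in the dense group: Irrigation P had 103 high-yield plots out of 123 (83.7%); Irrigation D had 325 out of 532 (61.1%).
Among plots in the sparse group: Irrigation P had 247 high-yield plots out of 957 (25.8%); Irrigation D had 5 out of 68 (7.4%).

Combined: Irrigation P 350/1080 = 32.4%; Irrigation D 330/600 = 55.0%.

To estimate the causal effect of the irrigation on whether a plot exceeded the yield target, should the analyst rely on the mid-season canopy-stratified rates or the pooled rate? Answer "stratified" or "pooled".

pooled

Irrigation P is higher inside every mid-season canopy stratum but Irrigation D is higher in aggregate. Whether to stratify depends on how mid-season canopy relates to the irrigation.
Mid-season canopy here is a post-treatment variable shaped by the irrigation; conditioning on it would introduce bias rather than remove it. The overall comparison is the causal one.
Pooled: Irrigation P 32.4% vs Irrigation D 55.0%; Irrigation D is higher overall.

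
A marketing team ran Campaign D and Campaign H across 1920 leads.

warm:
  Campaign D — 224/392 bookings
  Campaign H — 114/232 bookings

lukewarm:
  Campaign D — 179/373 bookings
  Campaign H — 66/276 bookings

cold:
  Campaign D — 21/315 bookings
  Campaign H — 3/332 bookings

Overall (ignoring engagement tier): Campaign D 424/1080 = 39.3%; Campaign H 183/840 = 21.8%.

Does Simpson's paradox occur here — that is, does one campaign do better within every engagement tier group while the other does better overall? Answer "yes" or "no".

Within each engagement tier level (warm 57.1% vs 49.1%; lukewarm 48.0% vs 23.9%; cold 6.7% vs 0.9%), Campaign D has the higher rate every time. Pooled: 39.3% vs 21.8% — Campaign D has the higher rate overall. They agree.

no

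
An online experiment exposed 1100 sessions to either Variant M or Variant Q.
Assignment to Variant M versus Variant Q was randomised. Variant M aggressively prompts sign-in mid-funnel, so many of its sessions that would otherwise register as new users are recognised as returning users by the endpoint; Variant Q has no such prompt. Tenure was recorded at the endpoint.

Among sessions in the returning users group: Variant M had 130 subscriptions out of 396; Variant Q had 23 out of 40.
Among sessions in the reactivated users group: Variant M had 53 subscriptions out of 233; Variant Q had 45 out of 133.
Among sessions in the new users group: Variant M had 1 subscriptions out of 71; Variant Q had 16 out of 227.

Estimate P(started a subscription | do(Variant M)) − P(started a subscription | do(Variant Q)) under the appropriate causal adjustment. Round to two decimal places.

+0.05

Within every user tenure level Variant Q has the higher rate, yet pooled Variant M does — Simpson's reversal.
Because the variant influences user tenure, user tenure is a post-treatment mediator, not a confounder. Stratifying on it would bias the estimate; the causal effect is the crude pooled difference.
The causal difference is the pooled difference: 0.263 − 0.210 = +0.053.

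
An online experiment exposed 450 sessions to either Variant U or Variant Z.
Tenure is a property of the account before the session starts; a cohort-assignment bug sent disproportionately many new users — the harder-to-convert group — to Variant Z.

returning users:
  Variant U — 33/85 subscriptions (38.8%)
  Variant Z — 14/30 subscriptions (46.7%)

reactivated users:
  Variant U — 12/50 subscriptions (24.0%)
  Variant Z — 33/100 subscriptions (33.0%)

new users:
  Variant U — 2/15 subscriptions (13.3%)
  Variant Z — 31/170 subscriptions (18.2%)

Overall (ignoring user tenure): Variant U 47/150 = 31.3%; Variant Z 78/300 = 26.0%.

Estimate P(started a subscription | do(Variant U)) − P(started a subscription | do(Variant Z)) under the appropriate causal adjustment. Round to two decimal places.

-0.07

Variant Z is higher inside every user tenure stratum but Variant U is higher in aggregate. Whether to stratify depends on how user tenure relates to the variant.
User tenure is set before the variant has any effect — it is not caused by the variant — and it independently drives the outcome. That makes it a confounder, so the causal comparison is within user tenure levels.
Adjusting over the population distribution of user tenure: 0.256·(0.388−0.467) + 0.333·(0.240−0.330) + 0.411·(0.133−0.182) = -0.070.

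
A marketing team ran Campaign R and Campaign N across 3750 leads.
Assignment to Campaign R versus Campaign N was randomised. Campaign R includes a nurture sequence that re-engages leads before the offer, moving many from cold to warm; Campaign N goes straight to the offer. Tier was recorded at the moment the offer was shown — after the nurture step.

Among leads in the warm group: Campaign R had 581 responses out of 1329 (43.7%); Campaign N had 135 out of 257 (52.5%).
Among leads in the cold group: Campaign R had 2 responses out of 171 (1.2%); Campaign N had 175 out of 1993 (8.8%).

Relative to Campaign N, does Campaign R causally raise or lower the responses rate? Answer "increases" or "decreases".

increases

Campaign N is higher inside every engagement tier stratum but Campaign R is higher in aggregate. Whether to stratify depends on how engagement tier relates to the campaign.
Engagement tier here is a post-treatment variable shaped by the campaign; conditioning on it would introduce bias rather than remove it. The overall comparison is the causal one.
Pooled: Campaign R 38.9% vs Campaign N 13.8%; Campaign R is higher overall.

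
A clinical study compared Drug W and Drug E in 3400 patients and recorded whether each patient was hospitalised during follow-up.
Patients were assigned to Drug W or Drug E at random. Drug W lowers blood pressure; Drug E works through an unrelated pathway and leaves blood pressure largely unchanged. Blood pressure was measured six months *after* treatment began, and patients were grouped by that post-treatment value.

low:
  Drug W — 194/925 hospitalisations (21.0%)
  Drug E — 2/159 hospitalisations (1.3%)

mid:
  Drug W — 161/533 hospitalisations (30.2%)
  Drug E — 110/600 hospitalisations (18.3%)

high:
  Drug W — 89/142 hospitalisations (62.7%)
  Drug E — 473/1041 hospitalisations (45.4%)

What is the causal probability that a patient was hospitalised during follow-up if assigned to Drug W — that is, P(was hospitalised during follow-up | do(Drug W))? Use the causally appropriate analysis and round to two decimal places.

Within every blood pressure level Drug E has the lower rate, yet pooled Drug W does — Simpson's reversal.
Blood pressure is recorded after the drug and is itself shifted by it — it sits on the causal path from drug to outcome. Conditioning on a mediator would strip out part of the effect we want; the pooled comparison gives the total causal effect.
So P(outcome | do(Drug W)) is just the pooled rate for Drug W: 444/1600 = 0.278.

0.28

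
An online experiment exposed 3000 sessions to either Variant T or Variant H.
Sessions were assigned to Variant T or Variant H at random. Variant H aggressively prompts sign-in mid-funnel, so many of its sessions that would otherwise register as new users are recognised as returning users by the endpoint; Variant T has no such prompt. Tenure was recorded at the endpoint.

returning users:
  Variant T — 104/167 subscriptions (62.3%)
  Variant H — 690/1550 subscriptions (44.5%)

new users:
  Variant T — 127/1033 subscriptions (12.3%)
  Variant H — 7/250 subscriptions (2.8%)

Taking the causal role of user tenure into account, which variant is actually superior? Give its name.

The stratified and pooled comparisons disagree (Variant T wins within each user tenure; Variant H wins overall), so the answer turns on the causal role of user tenure.
Stratifying would compare variants among sessions the variants themselves sorted into user tenure groups — a form of selection on an intermediate. The unconditioned pooled rates give the total causal effect.
Pooled: Variant T 19.2% vs Variant H 38.7%; Variant H is higher overall.

Variant H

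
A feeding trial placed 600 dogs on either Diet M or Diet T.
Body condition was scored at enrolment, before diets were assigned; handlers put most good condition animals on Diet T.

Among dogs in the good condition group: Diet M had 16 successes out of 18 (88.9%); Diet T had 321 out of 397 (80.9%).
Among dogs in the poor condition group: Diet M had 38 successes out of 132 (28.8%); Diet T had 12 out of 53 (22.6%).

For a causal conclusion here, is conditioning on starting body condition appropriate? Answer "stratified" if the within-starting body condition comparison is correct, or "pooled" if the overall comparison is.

The imbalance in starting body condition arose from how dogs were allocated, not from anything the diet did; and starting body condition independently affects the outcome. The pooled gap is confounded — condition on starting body condition.
Within each level — good condition: 88.9% vs 80.9%; poor condition: 28.8% vs 22.6% — Diet M is higher every time.

stratified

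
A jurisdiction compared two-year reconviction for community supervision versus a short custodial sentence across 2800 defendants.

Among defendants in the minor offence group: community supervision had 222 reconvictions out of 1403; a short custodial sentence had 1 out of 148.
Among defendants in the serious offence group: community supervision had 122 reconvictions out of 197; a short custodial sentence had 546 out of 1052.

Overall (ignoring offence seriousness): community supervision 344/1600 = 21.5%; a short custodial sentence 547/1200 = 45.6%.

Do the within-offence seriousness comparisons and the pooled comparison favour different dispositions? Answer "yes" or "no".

yes

Within each offence seriousness level (minor offence 15.8% vs 0.7%; serious offence 61.9% vs 51.9%), a short custodial sentence has the lower rate every time. Pooled: 21.5% vs 45.6% — community supervision has the lower rate overall. The two comparisons disagree.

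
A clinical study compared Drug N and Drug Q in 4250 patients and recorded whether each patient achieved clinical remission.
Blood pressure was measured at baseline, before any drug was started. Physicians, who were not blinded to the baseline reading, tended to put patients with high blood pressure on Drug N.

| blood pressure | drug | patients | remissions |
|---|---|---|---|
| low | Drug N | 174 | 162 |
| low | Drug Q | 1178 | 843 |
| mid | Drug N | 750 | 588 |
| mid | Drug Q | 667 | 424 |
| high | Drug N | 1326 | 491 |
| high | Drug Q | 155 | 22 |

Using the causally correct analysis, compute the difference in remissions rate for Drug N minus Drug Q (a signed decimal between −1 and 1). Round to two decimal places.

Here blood pressure is a common cause — it drives both which drug a case falls under and the outcome. The crude comparison mixes populations; the stratum-specific rates are the causally relevant ones.
Adjusting over the population distribution of blood pressure: 0.318·(0.931−0.716) + 0.333·(0.784−0.636) + 0.348·(0.370−0.142) = +0.198.

+0.20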